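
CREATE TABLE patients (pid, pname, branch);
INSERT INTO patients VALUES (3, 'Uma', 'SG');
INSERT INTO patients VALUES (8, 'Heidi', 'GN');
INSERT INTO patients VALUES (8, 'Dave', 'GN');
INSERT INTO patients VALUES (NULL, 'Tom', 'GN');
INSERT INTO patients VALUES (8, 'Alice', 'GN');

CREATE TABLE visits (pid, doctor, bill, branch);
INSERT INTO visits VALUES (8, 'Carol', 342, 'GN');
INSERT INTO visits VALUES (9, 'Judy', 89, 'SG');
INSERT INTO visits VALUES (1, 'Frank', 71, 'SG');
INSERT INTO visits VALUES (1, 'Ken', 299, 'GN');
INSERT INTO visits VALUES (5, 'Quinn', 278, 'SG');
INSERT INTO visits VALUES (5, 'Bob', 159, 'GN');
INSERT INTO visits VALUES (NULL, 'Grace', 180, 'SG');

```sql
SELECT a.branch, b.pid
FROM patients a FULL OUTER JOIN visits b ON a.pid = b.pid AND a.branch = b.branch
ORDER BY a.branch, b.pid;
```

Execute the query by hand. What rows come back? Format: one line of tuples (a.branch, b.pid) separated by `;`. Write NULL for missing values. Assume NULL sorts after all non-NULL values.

(GN, 8); (GN, 8); (GN, 8); (GN, NULL); (SG, NULL); (NULL, 1); (NULL, 1); (NULL, 5); (NULL, 5); (NULL, 9); (NULL, NULL)

FULL OUTER JOIN keeps every row from both sides; unmatched rows get NULL for the other side's columns.
Matching on a.pid = b.pid AND a.branch = b.branch. A NULL in a compared column never satisfies the condition.
Matched pairs: 3; unmatched a rows kept: 2; unmatched b rows kept: 6.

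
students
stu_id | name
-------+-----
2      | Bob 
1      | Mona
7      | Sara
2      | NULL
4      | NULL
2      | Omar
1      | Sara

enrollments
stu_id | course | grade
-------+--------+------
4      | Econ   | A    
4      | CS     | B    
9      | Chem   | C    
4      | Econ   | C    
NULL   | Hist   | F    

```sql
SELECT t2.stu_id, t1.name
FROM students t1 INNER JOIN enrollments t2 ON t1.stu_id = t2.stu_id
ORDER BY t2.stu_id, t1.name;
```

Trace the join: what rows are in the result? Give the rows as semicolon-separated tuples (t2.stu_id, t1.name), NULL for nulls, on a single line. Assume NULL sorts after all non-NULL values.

INNER JOIN keeps only pairs where the ON condition holds.
Matching on t1.stu_id = t2.stu_id. A NULL in a compared column never satisfies the condition.
- stu_id=2: no matching t2 row, dropped.
- stu_id=1: no matching t2 row, dropped.
- stu_id=7: no matching t2 row, dropped.
- stu_id=2: no matching t2 row, dropped.
- stu_id=4: 3 matching t2 row(s), so 3 row(s) emitted.
- stu_id=2: no matching t2 row, dropped.
- stu_id=1: no matching t2 row, dropped.
After projecting and ordering:
t2.stu_id | t1.name
4 | NULL
4 | NULL
4 | NULL

(4, NULL); (4, NULL); (4, NULL)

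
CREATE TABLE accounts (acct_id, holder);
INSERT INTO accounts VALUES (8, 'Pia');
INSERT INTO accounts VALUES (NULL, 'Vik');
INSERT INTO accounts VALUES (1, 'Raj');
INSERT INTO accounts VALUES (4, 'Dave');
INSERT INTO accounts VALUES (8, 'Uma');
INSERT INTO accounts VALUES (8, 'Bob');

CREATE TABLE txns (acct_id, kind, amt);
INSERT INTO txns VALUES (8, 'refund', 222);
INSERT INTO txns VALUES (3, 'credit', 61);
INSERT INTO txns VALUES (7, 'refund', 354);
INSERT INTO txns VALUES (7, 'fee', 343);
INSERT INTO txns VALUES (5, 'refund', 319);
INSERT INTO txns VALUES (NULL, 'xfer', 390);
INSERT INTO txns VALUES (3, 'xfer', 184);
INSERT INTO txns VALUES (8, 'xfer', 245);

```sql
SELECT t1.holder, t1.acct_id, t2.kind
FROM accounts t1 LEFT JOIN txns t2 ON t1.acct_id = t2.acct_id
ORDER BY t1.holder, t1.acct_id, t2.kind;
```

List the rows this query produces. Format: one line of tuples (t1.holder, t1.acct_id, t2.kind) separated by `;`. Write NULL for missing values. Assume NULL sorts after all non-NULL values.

(Bob, 8, refund); (Bob, 8, xfer); (Dave, 4, NULL); (Pia, 8, refund); (Pia, 8, xfer); (Raj, 1, NULL); (Uma, 8, refund); (Uma, 8, xfer); (Vik, NULL, NULL)

LEFT JOIN keeps every row from `accounts`; unmatched rows get NULL for `txns`'s columns.
Matching on t1.acct_id = t2.acct_id. A NULL in a compared column never satisfies the condition.
Matched pairs: 6; unmatched t1 rows kept: 3.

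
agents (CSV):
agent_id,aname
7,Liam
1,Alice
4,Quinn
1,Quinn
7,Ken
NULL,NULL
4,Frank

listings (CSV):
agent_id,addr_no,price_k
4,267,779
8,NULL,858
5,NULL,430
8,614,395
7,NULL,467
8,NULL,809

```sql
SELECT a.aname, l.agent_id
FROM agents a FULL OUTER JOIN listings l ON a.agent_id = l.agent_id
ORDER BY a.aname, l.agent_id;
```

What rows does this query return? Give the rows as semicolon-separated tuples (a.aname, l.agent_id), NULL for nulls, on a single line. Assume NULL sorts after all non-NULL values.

(Alice, NULL); (Frank, 4); (Ken, 7); (Liam, 7); (Quinn, 4); (Quinn, NULL); (NULL, 5); (NULL, 8); (NULL, 8); (NULL, 8); (NULL, NULL)

FULL OUTER JOIN keeps every row from both sides; unmatched rows get NULL for the other side's columns.
Matching on a.agent_id = l.agent_id. A NULL in a compared column never satisfies the condition.
- a row (agent_id=7): matches 1 l row(s) → 1 output row(s).
- a row (agent_id=1): no match → kept, l columns NULL.
- a row (agent_id=4): matches 1 l row(s) → 1 output row(s).
- a row (agent_id=1): no match → kept, l columns NULL.
- a row (agent_id=7): matches 1 l row(s) → 1 output row(s).
- a row (agent_id=NULL): no match → kept, l columns NULL.
- a row (agent_id=4): matches 1 l row(s) → 1 output row(s).
- 4 l row(s) had no a match → kept, a columns NULL.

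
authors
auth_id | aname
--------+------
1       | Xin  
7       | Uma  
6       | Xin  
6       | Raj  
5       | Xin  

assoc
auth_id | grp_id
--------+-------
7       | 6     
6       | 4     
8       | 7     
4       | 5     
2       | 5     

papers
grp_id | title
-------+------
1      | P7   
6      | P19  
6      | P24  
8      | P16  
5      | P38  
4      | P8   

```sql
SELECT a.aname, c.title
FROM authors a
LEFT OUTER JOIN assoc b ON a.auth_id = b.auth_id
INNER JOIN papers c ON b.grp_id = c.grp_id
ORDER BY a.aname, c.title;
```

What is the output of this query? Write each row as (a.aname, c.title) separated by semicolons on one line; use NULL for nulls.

(Raj, P8); (Uma, P19); (Uma, P24); (Xin, P8)

Joins associate left-to-right: authors LEFT JOIN assoc on auth_id gives 5 intermediate row(s).
Then INNER JOIN `papers c` on grp_id: keep only rows whose b.grp_id appears in c.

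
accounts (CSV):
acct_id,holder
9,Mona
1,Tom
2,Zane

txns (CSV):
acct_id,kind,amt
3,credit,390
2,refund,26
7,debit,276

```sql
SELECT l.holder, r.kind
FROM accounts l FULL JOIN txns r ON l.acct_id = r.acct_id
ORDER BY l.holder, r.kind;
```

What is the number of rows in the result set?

FULL OUTER JOIN keeps every row from both sides; unmatched rows get NULL for the other side's columns.
Matching on l.acct_id = r.acct_id.
Matched pairs: 1; unmatched l rows kept: 2; unmatched r rows kept: 2.
Total: 1 matched + 4 padded = 5 rows.

5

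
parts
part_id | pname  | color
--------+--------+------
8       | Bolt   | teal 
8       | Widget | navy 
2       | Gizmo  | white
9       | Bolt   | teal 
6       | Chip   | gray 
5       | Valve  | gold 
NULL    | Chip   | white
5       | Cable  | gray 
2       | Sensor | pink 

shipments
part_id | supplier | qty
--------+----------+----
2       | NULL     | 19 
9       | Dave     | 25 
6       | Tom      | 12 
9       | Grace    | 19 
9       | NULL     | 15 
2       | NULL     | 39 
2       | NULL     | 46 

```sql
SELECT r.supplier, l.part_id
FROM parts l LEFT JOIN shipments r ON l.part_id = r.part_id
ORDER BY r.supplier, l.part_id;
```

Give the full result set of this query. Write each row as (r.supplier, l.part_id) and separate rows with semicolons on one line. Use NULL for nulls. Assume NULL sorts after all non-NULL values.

(Dave, 9); (Grace, 9); (Tom, 6); (NULL, 2); (NULL, 2); (NULL, 2); (NULL, 2); (NULL, 2); (NULL, 2); (NULL, 5); (NULL, 5); (NULL, 8); (NULL, 8); (NULL, 9); (NULL, NULL)

LEFT JOIN keeps every row from `parts`; unmatched rows get NULL for `shipments`'s columns.
Matching on l.part_id = r.part_id. A NULL in a compared column never satisfies the condition.
- l row (part_id=8): no match → kept, r columns NULL.
- l row (part_id=8): no match → kept, r columns NULL.
- l row (part_id=2): matches 3 r row(s) → 3 output row(s).
- l row (part_id=9): matches 3 r row(s) → 3 output row(s).
- l row (part_id=6): matches 1 r row(s) → 1 output row(s).
- l row (part_id=5): no match → kept, r columns NULL.
- l row (part_id=NULL): no match → kept, r columns NULL.
- l row (part_id=5): no match → kept, r columns NULL.
- l row (part_id=2): matches 3 r row(s) → 3 output row(s).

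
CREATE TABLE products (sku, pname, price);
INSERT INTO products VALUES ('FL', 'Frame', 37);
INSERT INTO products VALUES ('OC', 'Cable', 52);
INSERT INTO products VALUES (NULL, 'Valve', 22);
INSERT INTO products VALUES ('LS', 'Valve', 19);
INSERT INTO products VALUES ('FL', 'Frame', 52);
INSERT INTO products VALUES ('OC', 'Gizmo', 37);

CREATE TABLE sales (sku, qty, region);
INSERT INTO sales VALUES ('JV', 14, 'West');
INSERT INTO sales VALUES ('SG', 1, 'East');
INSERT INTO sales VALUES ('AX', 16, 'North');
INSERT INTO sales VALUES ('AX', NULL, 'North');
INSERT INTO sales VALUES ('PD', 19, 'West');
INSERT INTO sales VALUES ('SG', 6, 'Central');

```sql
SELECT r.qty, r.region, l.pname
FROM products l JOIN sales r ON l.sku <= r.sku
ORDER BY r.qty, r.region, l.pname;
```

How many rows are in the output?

INNER JOIN keeps only pairs where the ON condition holds.
Matching on l.sku <= r.sku. A NULL in a compared column never satisfies the condition.
- l row (sku=FL): matches 4 r row(s) → 4 output row(s).
- l row (sku=OC): matches 3 r row(s) → 3 output row(s).
- l row (sku=NULL): no match → dropped.
- l row (sku=LS): matches 3 r row(s) → 3 output row(s).
- l row (sku=FL): matches 4 r row(s) → 4 output row(s).
- l row (sku=OC): matches 3 r row(s) → 3 output row(s).
Total: 17 rows.

17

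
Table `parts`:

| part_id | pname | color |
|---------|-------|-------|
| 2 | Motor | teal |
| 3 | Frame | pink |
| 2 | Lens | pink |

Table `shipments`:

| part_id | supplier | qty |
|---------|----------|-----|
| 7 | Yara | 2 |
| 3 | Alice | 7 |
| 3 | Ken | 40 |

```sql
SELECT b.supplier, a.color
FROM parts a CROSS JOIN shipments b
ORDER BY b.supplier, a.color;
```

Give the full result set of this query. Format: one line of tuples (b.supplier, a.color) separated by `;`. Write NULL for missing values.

(Alice, pink); (Alice, pink); (Alice, teal); (Ken, pink); (Ken, pink); (Ken, teal); (Yara, pink); (Yara, pink); (Yara, teal)

CROSS JOIN pairs every row of `parts` with every row of `shipments`: 3 × 3 = 9 rows.
After projecting and ordering:
b.supplier | a.color
Alice | pink
Alice | pink
Alice | teal
Ken | pink
Ken | pink
Ken | teal
Yara | pink
Yara | pink
Yara | teal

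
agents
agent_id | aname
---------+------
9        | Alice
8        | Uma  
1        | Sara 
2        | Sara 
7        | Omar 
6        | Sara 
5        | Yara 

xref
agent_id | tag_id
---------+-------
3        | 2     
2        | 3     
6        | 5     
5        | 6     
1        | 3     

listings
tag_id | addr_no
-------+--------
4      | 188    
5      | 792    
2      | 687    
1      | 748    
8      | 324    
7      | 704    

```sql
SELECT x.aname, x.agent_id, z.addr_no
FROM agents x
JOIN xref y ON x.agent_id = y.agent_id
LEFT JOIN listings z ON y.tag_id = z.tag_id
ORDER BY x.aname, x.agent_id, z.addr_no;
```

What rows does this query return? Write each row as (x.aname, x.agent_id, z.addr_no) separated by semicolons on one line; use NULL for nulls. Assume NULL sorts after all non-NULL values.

Joins associate left-to-right: agents INNER JOIN xref on agent_id gives 4 intermediate row(s).
Then LEFT JOIN `listings z` on tag_id: each of those 4 rows is kept; rows whose y.tag_id has no match in z get NULL for z's columns.

(Sara, 1, NULL); (Sara, 2, NULL); (Sara, 6, 792); (Yara, 5, NULL)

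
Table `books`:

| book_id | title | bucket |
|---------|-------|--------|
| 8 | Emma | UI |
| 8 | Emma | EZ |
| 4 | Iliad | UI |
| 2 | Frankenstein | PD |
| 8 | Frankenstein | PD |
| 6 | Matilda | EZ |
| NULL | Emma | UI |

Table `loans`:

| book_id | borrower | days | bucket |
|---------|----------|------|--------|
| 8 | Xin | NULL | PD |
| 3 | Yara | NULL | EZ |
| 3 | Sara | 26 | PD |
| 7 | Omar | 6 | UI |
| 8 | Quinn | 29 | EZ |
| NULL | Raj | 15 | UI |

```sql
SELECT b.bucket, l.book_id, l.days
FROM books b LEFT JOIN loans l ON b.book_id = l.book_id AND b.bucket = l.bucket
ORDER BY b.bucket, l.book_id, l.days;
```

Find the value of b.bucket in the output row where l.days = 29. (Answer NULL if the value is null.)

LEFT JOIN keeps every row from `books`; unmatched rows get NULL for `loans`'s columns.
Matching on b.book_id = l.book_id AND b.bucket = l.bucket. A NULL in a compared column never satisfies the condition.
- b[0] book_id=8, bucket=UI → no match; kept with NULLs on the l side.
- b[1] book_id=8, bucket=EZ → 1 match(es) in l → 1 row(s).
- b[2] book_id=4, bucket=UI → no match; kept with NULLs on the l side.
- b[3] book_id=2, bucket=PD → no match; kept with NULLs on the l side.
- b[4] book_id=8, bucket=PD → 1 match(es) in l → 1 row(s).
- b[5] book_id=6, bucket=EZ → no match; kept with NULLs on the l side.
- b[6] book_id=NULL, bucket=UI → no match; kept with NULLs on the l side.

EZ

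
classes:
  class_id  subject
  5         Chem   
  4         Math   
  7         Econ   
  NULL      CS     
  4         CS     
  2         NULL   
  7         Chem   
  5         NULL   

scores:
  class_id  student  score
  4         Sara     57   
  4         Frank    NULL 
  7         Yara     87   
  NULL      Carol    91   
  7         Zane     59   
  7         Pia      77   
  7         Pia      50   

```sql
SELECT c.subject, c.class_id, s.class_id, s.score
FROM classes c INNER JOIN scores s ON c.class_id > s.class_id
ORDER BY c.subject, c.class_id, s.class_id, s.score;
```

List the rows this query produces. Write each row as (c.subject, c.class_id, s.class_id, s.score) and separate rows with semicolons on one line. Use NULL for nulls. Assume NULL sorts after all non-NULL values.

INNER JOIN keeps only pairs where the ON condition holds.
Matching on c.class_id > s.class_id. A NULL in a compared column never satisfies the condition.
- class_id=5: 2 matching s row(s), so 2 row(s) emitted.
- class_id=4: no matching s row, dropped.
- class_id=7: 2 matching s row(s), so 2 row(s) emitted.
- class_id=NULL: no matching s row, dropped.
- class_id=4: no matching s row, dropped.
- class_id=2: no matching s row, dropped.
- class_id=7: 2 matching s row(s), so 2 row(s) emitted.
- class_id=5: 2 matching s row(s), so 2 row(s) emitted.
After projecting and ordering:
c.subject | c.class_id | s.class_id | s.score
Chem | 5 | 4 | 57
Chem | 5 | 4 | NULL
Chem | 7 | 4 | 57
Chem | 7 | 4 | NULL
Econ | 7 | 4 | 57
Econ | 7 | 4 | NULL
NULL | 5 | 4 | 57
NULL | 5 | 4 | NULL

(Chem, 5, 4, 57); (Chem, 5, 4, NULL); (Chem, 7, 4, 57); (Chem, 7, 4, NULL); (Econ, 7, 4, 57); (Econ, 7, 4, NULL); (NULL, 5, 4, 57); (NULL, 5, 4, NULL)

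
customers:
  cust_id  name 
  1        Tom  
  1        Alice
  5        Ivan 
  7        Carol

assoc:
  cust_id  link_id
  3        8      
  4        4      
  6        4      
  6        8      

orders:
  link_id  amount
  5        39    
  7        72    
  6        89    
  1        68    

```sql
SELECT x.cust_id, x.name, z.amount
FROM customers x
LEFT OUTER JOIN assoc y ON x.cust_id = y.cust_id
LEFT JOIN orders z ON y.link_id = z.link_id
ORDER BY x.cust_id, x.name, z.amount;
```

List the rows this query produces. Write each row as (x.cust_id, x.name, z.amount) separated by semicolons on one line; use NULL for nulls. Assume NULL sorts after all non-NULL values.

(1, Alice, NULL); (1, Tom, NULL); (5, Ivan, NULL); (7, Carol, NULL)

Evaluate left to right. First `customers x LEFT JOIN assoc y` on cust_id: 4 row(s).
Then LEFT JOIN `orders z` on link_id: each of those 4 rows is kept; rows whose y.link_id has no match in z get NULL for z's columns.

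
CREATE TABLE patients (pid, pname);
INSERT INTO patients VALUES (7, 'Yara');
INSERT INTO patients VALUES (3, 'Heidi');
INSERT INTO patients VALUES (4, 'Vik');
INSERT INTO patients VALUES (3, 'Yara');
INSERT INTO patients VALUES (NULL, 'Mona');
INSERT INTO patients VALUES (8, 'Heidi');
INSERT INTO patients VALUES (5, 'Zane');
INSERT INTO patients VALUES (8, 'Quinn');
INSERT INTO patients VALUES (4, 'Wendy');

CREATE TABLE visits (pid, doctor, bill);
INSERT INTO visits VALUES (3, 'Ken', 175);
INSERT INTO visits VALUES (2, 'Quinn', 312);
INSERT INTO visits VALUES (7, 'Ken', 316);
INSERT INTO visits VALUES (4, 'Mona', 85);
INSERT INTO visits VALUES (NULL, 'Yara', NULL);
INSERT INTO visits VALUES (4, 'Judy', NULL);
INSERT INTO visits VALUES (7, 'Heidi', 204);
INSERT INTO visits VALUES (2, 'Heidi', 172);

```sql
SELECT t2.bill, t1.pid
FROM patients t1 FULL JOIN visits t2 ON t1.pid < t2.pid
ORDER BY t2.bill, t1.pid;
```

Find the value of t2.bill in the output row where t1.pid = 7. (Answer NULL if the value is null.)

NULL

FULL OUTER JOIN keeps every row from both sides; unmatched rows get NULL for the other side's columns.
Matching on t1.pid < t2.pid. A NULL in a compared column never satisfies the condition.
- t1 (pid=7) has no partner → padded with NULL.
- t1 (pid=3) pairs with 4 row(s) of t2.
- t1 (pid=4) pairs with 2 row(s) of t2.
- t1 (pid=3) pairs with 4 row(s) of t2.
- t1 (pid=NULL) has no partner → padded with NULL.
- t1 (pid=8) has no partner → padded with NULL.
- t1 (pid=5) pairs with 2 row(s) of t2.
- t1 (pid=8) has no partner → padded with NULL.
- t1 (pid=4) pairs with 2 row(s) of t2.
- plus 4 unmatched t2 row(s), each kept with NULL t1 columns.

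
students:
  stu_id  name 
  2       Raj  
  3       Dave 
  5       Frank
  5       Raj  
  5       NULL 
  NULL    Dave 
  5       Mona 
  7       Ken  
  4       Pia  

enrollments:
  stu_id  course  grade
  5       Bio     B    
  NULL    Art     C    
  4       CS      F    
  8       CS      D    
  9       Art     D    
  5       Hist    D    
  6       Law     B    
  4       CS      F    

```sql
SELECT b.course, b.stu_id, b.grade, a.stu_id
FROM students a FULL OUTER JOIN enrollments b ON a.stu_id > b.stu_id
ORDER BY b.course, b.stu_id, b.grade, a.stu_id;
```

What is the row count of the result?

FULL OUTER JOIN keeps every row from both sides; unmatched rows get NULL for the other side's columns.
Matching on a.stu_id > b.stu_id. A NULL in a compared column never satisfies the condition.
Matched pairs: 13; unmatched a rows kept: 4; unmatched b rows kept: 3.
Total: 13 matched + 7 padded = 20 rows.

20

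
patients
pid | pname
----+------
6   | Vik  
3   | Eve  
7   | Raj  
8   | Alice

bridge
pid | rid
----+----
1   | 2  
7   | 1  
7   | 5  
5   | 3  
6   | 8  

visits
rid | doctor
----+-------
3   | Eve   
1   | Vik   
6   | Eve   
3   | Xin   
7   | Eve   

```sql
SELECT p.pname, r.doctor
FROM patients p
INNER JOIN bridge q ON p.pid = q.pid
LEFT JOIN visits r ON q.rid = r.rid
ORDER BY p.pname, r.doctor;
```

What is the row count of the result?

Step 1 — p INNER JOIN q on pid → 3 row(s).
Then LEFT JOIN `visits r` on rid: each of those 3 rows is kept; rows whose q.rid has no match in r get NULL for r's columns.
Result: 3 row(s).

3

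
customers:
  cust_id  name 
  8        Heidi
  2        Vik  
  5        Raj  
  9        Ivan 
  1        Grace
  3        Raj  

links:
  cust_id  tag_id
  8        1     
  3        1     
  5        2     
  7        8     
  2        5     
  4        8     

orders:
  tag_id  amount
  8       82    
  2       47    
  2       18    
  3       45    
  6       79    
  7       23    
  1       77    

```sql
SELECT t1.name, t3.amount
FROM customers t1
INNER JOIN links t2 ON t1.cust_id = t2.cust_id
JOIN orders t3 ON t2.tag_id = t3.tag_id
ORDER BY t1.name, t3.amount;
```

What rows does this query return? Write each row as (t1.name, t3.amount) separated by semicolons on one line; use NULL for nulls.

(Heidi, 77); (Raj, 18); (Raj, 47); (Raj, 77)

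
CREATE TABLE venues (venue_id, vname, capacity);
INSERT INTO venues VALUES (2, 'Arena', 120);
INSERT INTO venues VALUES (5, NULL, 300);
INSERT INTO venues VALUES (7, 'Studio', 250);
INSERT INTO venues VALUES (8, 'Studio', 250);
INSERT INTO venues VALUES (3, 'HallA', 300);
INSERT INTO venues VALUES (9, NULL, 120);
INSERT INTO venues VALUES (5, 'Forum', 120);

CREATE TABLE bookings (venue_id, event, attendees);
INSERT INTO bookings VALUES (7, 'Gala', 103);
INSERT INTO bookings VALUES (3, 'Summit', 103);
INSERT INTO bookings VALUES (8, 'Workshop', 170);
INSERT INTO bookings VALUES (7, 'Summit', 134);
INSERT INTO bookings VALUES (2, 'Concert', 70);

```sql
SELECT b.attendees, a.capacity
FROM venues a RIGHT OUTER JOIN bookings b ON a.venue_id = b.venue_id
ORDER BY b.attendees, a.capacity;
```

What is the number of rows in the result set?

RIGHT JOIN keeps every row from `bookings`; unmatched rows get NULL for `venues`'s columns.
Matching on a.venue_id = b.venue_id.
- a (venue_id=2) pairs with 1 row(s) of b.
- a (venue_id=5) has no partner in b.
- a (venue_id=7) pairs with 2 row(s) of b.
- a (venue_id=8) pairs with 1 row(s) of b.
- a (venue_id=3) pairs with 1 row(s) of b.
- a (venue_id=9) has no partner in b.
- a (venue_id=5) has no partner in b.
- every b row matched at least one a row.
Total: 5 rows.

5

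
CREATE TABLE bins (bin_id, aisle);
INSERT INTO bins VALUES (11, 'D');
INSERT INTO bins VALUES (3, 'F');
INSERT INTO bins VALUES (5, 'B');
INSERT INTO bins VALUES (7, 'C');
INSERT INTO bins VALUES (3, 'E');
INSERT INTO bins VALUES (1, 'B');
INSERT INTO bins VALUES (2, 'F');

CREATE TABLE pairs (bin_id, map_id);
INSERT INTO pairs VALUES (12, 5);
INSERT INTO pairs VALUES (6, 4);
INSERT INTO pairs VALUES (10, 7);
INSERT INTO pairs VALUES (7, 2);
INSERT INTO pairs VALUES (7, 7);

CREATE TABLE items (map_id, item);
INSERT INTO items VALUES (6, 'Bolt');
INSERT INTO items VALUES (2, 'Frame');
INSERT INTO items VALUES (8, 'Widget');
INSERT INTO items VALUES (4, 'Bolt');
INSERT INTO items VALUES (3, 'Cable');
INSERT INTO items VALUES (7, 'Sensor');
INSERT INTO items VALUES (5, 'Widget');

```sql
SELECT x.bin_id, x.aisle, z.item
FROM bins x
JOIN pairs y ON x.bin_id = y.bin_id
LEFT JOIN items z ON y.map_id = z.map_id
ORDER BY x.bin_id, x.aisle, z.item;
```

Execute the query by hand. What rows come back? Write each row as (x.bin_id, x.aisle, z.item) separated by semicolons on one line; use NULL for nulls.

(7, C, Frame); (7, C, Sensor)

Step 1 — x INNER JOIN y on bin_id → 2 row(s).
Then LEFT JOIN `items z` on map_id: each of those 2 rows is kept; rows whose y.map_id has no match in z get NULL for z's columns.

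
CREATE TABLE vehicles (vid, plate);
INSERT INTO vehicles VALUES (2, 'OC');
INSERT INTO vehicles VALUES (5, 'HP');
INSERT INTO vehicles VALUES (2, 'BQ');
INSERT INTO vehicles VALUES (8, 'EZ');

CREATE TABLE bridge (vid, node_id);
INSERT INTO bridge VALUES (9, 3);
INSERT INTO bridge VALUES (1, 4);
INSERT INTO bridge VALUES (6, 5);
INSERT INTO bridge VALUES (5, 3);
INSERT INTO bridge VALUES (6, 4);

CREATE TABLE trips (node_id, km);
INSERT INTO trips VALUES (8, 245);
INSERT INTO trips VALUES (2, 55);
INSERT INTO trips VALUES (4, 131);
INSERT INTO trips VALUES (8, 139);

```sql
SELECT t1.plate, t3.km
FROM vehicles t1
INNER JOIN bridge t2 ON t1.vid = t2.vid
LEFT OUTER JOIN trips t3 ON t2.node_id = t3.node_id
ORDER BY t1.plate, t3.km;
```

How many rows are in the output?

1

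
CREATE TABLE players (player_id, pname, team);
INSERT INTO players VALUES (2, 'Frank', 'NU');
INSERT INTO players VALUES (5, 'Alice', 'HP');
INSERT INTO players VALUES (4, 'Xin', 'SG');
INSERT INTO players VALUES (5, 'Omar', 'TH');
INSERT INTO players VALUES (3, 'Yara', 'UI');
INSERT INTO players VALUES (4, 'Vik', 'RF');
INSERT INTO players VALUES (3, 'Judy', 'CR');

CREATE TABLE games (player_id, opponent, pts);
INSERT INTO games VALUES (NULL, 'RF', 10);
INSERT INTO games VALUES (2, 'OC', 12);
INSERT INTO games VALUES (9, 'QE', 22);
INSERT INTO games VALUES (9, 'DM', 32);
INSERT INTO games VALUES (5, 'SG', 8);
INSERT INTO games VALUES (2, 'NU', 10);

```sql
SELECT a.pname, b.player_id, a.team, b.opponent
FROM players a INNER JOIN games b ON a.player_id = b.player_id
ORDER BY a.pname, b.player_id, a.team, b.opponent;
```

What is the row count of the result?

INNER JOIN keeps only pairs where the ON condition holds.
Matching on a.player_id = b.player_id. A NULL in a compared column never satisfies the condition.
- player_id=2: 2 matching b row(s), so 2 row(s) emitted.
- player_id=5: 1 matching b row(s), so 1 row(s) emitted.
- player_id=4: no matching b row, dropped.
- player_id=5: 1 matching b row(s), so 1 row(s) emitted.
- player_id=3: no matching b row, dropped.
- player_id=4: no matching b row, dropped.
- player_id=3: no matching b row, dropped.
Total: 4 rows.

4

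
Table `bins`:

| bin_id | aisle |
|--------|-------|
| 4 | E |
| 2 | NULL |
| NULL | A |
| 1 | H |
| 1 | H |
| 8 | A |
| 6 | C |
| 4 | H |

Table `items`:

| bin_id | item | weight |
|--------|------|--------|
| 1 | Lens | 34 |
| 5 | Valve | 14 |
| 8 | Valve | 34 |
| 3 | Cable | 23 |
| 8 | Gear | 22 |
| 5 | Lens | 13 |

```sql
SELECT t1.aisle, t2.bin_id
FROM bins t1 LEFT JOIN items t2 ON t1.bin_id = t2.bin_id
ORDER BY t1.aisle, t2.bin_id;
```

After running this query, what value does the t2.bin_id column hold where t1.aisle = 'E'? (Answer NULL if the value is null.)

NULL

LEFT JOIN keeps every row from `bins`; unmatched rows get NULL for `items`'s columns.
Matching on t1.bin_id = t2.bin_id. A NULL in a compared column never satisfies the condition.
Matched pairs: 4; unmatched t1 rows kept: 5.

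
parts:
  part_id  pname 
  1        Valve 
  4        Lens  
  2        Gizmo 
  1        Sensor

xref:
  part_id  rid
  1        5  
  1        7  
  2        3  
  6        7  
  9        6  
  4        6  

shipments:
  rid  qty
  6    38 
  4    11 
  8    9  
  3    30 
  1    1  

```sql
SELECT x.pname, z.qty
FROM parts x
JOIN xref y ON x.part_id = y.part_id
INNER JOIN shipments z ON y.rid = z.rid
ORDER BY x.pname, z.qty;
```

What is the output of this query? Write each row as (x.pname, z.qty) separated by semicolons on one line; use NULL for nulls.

Evaluate left to right. First `parts x INNER JOIN xref y` on part_id: 6 row(s).
Then INNER JOIN `shipments z` on rid: keep only rows whose y.rid appears in z.

(Gizmo, 30); (Lens, 38)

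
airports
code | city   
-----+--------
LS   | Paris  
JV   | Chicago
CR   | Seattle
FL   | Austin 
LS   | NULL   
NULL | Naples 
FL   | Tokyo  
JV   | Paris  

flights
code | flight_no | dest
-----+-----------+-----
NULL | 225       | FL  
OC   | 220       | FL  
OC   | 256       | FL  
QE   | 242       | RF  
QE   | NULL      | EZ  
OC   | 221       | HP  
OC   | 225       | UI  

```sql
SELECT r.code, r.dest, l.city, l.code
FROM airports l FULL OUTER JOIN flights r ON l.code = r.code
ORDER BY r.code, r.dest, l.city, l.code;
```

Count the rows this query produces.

15

FULL OUTER JOIN keeps every row from both sides; unmatched rows get NULL for the other side's columns.
Matching on l.code = r.code. A NULL in a compared column never satisfies the condition.
Matched pairs: 0; unmatched l rows kept: 8; unmatched r rows kept: 7.
Total: 0 matched + 15 padded = 15 rows.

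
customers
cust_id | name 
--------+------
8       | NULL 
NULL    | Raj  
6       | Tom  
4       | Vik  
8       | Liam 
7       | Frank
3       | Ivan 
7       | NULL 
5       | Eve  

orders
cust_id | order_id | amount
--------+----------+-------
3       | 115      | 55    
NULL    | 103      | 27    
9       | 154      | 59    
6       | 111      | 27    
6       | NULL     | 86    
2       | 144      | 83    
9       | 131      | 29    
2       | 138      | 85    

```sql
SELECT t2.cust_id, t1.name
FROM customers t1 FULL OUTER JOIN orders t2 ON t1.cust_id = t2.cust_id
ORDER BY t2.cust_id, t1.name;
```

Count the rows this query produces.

FULL OUTER JOIN keeps every row from both sides; unmatched rows get NULL for the other side's columns.
Matching on t1.cust_id = t2.cust_id. A NULL in a compared column never satisfies the condition.
- t1[0] cust_id=8 → no match; kept with NULLs on the t2 side.
- t1[1] cust_id=NULL → no match; kept with NULLs on the t2 side.
- t1[2] cust_id=6 → 2 match(es) in t2 → 2 row(s).
- t1[3] cust_id=4 → no match; kept with NULLs on the t2 side.
- t1[4] cust_id=8 → no match; kept with NULLs on the t2 side.
- t1[5] cust_id=7 → no match; kept with NULLs on the t2 side.
- t1[6] cust_id=3 → 1 match(es) in t2 → 1 row(s).
- t1[7] cust_id=7 → no match; kept with NULLs on the t2 side.
- t1[8] cust_id=5 → no match; kept with NULLs on the t2 side.
- plus 5 unmatched t2 row(s), each kept with NULL t1 columns.
Total: 3 matched + 12 padded = 15 rows.

15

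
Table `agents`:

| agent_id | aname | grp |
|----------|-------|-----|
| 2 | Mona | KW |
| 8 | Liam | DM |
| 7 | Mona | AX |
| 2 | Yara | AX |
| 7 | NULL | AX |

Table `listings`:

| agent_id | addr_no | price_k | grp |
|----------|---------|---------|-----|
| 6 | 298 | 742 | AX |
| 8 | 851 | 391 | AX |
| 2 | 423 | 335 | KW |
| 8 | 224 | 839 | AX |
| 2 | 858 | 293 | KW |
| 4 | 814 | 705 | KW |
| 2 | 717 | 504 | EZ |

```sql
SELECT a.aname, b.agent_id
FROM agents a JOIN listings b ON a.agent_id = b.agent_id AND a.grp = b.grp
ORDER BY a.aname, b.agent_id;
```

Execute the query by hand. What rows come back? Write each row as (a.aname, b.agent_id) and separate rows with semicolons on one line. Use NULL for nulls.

INNER JOIN keeps only pairs where the ON condition holds.
Matching on a.agent_id = b.agent_id AND a.grp = b.grp.
- a[0] agent_id=2, grp=KW → 2 match(es) in b → 2 row(s).
- a[1] agent_id=8, grp=DM → no match; dropped.
- a[2] agent_id=7, grp=AX → no match; dropped.
- a[3] agent_id=2, grp=AX → no match; dropped.
- a[4] agent_id=7, grp=AX → no match; dropped.
After projecting and ordering:
a.aname | b.agent_id
Mona | 2
Mona | 2

(Mona, 2); (Mona, 2)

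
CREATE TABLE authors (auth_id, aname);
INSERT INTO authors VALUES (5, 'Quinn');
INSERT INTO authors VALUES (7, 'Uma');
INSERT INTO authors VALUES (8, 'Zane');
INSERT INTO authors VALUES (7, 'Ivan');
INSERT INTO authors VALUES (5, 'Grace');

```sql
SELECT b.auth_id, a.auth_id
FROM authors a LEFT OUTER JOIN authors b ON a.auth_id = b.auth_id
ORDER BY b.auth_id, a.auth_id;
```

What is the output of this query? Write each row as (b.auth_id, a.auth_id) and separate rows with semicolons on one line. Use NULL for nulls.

(5, 5); (5, 5); (5, 5); (5, 5); (7, 7); (7, 7); (7, 7); (7, 7); (8, 8)

LEFT JOIN keeps every row from `authors a`; unmatched rows get NULL for `authors b`'s columns.
Matching on a.auth_id = b.auth_id.
- auth_id=5: 2 matching b row(s), so 2 row(s) emitted.
- auth_id=7: 2 matching b row(s), so 2 row(s) emitted.
- auth_id=8: 1 matching b row(s), so 1 row(s) emitted.
- auth_id=7: 2 matching b row(s), so 2 row(s) emitted.
- auth_id=5: 2 matching b row(s), so 2 row(s) emitted.
After projecting and ordering:
b.auth_id | a.auth_id
5 | 5
5 | 5
5 | 5
5 | 5
7 | 7
7 | 7
7 | 7
7 | 7
8 | 8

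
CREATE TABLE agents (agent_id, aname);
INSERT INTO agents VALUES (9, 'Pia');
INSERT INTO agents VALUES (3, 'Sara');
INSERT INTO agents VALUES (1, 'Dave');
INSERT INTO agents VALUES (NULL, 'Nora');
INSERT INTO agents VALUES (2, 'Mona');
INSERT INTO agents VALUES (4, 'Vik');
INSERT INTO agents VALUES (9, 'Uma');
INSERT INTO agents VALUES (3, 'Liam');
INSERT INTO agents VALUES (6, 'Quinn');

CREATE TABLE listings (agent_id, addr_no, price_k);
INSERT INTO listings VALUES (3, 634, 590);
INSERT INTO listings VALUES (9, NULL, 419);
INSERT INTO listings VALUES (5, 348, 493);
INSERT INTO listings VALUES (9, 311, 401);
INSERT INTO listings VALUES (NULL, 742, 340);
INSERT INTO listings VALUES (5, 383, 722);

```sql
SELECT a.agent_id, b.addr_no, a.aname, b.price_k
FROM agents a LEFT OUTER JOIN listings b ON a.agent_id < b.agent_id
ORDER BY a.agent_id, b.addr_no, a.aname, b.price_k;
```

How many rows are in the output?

27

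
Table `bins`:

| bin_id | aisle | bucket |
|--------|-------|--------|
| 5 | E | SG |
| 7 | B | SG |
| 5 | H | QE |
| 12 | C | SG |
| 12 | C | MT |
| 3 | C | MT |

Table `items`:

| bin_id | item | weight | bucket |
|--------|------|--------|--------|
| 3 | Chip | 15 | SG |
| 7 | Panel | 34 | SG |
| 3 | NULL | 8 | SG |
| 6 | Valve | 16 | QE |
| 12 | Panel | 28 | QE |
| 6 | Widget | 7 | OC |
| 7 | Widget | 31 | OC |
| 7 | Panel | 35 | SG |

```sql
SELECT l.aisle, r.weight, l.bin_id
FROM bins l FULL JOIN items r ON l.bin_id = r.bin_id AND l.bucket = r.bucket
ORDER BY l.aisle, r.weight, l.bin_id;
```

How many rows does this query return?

13

FULL OUTER JOIN keeps every row from both sides; unmatched rows get NULL for the other side's columns.
Matching on l.bin_id = r.bin_id AND l.bucket = r.bucket.
Matched pairs: 2; unmatched l rows kept: 5; unmatched r rows kept: 6.
Total: 2 matched + 11 padded = 13 rows.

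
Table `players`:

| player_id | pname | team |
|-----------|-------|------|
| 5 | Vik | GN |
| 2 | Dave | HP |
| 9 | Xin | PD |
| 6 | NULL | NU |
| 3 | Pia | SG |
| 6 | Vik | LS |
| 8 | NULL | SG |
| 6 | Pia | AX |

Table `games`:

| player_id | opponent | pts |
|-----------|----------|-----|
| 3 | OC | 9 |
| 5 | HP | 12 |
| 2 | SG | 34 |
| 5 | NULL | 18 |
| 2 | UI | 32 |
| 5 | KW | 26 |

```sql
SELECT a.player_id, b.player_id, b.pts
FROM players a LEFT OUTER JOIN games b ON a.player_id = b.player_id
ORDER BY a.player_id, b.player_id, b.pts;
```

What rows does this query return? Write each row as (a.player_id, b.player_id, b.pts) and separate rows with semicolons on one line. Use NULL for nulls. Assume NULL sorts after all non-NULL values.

(2, 2, 32); (2, 2, 34); (3, 3, 9); (5, 5, 12); (5, 5, 18); (5, 5, 26); (6, NULL, NULL); (6, NULL, NULL); (6, NULL, NULL); (8, NULL, NULL); (9, NULL, NULL)

LEFT JOIN keeps every row from `players`; unmatched rows get NULL for `games`'s columns.
Matching on a.player_id = b.player_id.
- a (player_id=5) pairs with 3 row(s) of b.
- a (player_id=2) pairs with 2 row(s) of b.
- a (player_id=9) has no partner → padded with NULL.
- a (player_id=6) has no partner → padded with NULL.
- a (player_id=3) pairs with 1 row(s) of b.
- a (player_id=6) has no partner → padded with NULL.
- a (player_id=8) has no partner → padded with NULL.
- a (player_id=6) has no partner → padded with NULL.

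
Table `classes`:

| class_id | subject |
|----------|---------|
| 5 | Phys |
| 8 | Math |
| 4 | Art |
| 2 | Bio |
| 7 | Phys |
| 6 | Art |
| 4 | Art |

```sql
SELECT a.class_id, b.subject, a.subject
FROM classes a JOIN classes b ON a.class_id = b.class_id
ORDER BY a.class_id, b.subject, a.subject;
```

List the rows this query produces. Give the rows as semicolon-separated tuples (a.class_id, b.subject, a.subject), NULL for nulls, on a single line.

(2, Bio, Bio); (4, Art, Art); (4, Art, Art); (4, Art, Art); (4, Art, Art); (5, Phys, Phys); (6, Art, Art); (7, Phys, Phys); (8, Math, Math)

INNER JOIN keeps only pairs where the ON condition holds.
Matching on a.class_id = b.class_id.
- a[0] class_id=5 → 1 match(es) in b → 1 row(s).
- a[1] class_id=8 → 1 match(es) in b → 1 row(s).
- a[2] class_id=4 → 2 match(es) in b → 2 row(s).
- a[3] class_id=2 → 1 match(es) in b → 1 row(s).
- a[4] class_id=7 → 1 match(es) in b → 1 row(s).
- a[5] class_id=6 → 1 match(es) in b → 1 row(s).
- a[6] class_id=4 → 2 match(es) in b → 2 row(s).
After projecting and ordering:
a.class_id | b.subject | a.subject
2 | Bio | Bio
4 | Art | Art
4 | Art | Art
4 | Art | Art
4 | Art | Art
5 | Phys | Phys
6 | Art | Art
7 | Phys | Phys
8 | Math | Math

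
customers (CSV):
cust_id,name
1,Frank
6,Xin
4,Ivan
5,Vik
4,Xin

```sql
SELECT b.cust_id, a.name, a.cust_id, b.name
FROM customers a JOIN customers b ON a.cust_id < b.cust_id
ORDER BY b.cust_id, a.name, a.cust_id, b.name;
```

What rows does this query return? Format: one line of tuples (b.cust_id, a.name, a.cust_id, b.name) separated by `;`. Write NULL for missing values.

INNER JOIN keeps only pairs where the ON condition holds.
Matching on a.cust_id < b.cust_id.
Matched pairs: 9.

(4, Frank, 1, Ivan); (4, Frank, 1, Xin); (5, Frank, 1, Vik); (5, Ivan, 4, Vik); (5, Xin, 4, Vik); (6, Frank, 1, Xin); (6, Ivan, 4, Xin); (6, Vik, 5, Xin); (6, Xin, 4, Xin)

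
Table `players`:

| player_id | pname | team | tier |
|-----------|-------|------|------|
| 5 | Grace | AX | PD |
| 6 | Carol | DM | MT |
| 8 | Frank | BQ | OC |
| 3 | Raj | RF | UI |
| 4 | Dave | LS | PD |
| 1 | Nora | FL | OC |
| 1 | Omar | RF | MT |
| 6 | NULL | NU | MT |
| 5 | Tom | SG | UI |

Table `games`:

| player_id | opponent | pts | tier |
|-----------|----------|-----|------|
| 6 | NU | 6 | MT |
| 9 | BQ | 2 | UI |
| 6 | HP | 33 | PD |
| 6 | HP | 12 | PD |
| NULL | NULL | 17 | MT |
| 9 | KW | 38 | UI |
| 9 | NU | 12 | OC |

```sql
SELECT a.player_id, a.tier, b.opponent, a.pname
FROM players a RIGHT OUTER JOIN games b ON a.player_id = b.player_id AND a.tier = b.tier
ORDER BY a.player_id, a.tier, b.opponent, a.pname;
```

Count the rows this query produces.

RIGHT JOIN keeps every row from `games`; unmatched rows get NULL for `players`'s columns.
Matching on a.player_id = b.player_id AND a.tier = b.tier. A NULL in a compared column never satisfies the condition.
Matched pairs: 2; unmatched b rows kept: 6.
Total: 2 matched + 6 padded = 8 rows.

8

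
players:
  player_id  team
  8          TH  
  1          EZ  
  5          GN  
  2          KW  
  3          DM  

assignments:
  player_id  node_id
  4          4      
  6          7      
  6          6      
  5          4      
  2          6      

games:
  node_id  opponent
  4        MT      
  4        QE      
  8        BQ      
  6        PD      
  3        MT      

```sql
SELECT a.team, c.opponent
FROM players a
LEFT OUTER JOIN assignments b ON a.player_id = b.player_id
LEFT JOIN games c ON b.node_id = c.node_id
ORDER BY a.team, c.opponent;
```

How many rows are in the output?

Evaluate left to right. First `players a LEFT JOIN assignments b` on player_id: 5 row(s).
Then LEFT JOIN `games c` on node_id: each of those 5 rows is kept; rows whose b.node_id has no match in c get NULL for c's columns.
Result: 6 row(s).

6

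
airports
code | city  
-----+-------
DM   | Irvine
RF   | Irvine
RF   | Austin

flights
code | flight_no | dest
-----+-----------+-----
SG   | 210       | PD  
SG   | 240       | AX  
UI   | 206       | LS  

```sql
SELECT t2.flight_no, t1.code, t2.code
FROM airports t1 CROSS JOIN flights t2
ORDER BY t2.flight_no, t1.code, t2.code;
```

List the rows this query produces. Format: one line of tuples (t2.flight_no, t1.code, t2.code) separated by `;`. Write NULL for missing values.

CROSS JOIN pairs every row of `airports` with every row of `flights`: 3 × 3 = 9 rows.

(206, DM, UI); (206, RF, UI); (206, RF, UI); (210, DM, SG); (210, RF, SG); (210, RF, SG); (240, DM, SG); (240, RF, SG); (240, RF, SG)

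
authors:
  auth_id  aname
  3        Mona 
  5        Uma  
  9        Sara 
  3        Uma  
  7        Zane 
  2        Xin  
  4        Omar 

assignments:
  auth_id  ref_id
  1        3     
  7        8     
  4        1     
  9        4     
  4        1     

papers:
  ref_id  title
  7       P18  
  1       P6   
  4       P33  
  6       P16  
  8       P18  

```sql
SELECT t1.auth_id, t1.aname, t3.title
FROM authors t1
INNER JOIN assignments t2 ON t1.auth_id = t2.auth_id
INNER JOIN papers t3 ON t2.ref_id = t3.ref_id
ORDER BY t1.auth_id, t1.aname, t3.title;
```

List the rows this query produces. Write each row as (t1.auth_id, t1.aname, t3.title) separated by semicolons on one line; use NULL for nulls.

Evaluate left to right. First `authors t1 INNER JOIN assignments t2` on auth_id: 4 row(s).
Then INNER JOIN `papers t3` on ref_id: keep only rows whose t2.ref_id appears in t3.

(4, Omar, P6); (4, Omar, P6); (7, Zane, P18); (9, Sara, P33)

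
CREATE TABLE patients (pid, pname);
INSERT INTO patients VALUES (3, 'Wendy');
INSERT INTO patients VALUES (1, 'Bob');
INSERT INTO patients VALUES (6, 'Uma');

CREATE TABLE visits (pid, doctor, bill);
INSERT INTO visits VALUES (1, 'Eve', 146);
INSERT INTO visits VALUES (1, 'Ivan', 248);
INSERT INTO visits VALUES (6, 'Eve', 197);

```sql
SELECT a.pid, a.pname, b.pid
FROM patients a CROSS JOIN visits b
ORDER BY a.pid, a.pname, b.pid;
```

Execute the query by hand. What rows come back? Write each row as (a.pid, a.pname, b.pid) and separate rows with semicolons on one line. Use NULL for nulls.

CROSS JOIN pairs every row of `patients` with every row of `visits`: 3 × 3 = 9 rows.
After projecting and ordering:
a.pid | a.pname | b.pid
1 | Bob | 1
1 | Bob | 1
1 | Bob | 6
3 | Wendy | 1
3 | Wendy | 1
3 | Wendy | 6
6 | Uma | 1
6 | Uma | 1
6 | Uma | 6

(1, Bob, 1); (1, Bob, 1); (1, Bob, 6); (3, Wendy, 1); (3, Wendy, 1); (3, Wendy, 6); (6, Uma, 1); (6, Uma, 1); (6, Uma, 6)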